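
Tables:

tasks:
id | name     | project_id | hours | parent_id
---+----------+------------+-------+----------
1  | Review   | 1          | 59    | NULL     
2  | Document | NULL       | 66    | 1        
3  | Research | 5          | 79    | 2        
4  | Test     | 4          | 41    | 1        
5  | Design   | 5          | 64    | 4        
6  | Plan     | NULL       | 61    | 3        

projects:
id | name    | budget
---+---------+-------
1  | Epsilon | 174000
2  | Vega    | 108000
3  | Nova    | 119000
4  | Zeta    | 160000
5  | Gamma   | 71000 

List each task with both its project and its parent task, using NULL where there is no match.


Two LEFT JOINs from the same base table tasks: one to projects via project_id, one to tasks itself via parent_id. Both are LEFT so every task is preserved.
Match against projects:
  - task 1 (Review): project_id=1 -> matches Epsilon
  - task 2 (Document): project_id=NULL, no match -> kept with NULL
  - task 3 (Research): project_id=5 -> matches Gamma
  - task 4 (Test): project_id=4 -> matches Zeta
  - task 5 (Design): project_id=5 -> matches Gamma
  - task 6 (Plan): project_id=NULL, no match -> kept with NULL
Match against tasks (self):
  - task 1 (Review): parent_id=NULL -> NULL
  - task 2 (Document): parent_id=1 -> Review
  - task 3 (Research): parent_id=2 -> Document
  - task 4 (Test): parent_id=1 -> Review
  - task 5 (Design): parent_id=4 -> Test
  - task 6 (Plan): parent_id=3 -> Research

SQL:
SELECT a.name, b.name AS project, c.name AS parent
FROM tasks a
LEFT JOIN projects b ON a.project_id = b.id
LEFT JOIN tasks c ON a.parent_id = c.id

Result:
name     | project | parent  
---------+---------+---------
Review   | Epsilon | NULL    
Document | NULL    | Review  
Research | Gamma   | Document
Test     | Zeta    | Review  
Design   | Gamma   | Test    
Plan     | NULL    | Research


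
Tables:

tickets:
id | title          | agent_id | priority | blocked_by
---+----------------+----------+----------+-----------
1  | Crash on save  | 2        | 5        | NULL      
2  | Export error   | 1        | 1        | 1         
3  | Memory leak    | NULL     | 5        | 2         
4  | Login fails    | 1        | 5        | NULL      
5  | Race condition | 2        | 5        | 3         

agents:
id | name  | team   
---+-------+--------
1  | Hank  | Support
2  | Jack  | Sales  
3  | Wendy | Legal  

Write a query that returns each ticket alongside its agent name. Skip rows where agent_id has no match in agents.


INNER JOIN keeps only tickets rows whose agent_id matches an id in agents. Walk through each ticket:
  - ticket 1 (Crash on save): agent_id=2 -> matches Jack
  - ticket 2 (Export error): agent_id=1 -> matches Hank
  - ticket 3 (Memory leak): agent_id=NULL, no match -> dropped
  - ticket 4 (Login fails): agent_id=1 -> matches Hank
  - ticket 5 (Race condition): agent_id=2 -> matches Jack
So 1 of 5 rows is dropped.

SQL:
SELECT a.title, b.name AS agent
FROM tickets a
INNER JOIN agents b ON a.agent_id = b.id

Result:
title          | agent
---------------+------
Crash on save  | Jack 
Export error   | Hank 
Login fails    | Hank 
Race condition | Jack 


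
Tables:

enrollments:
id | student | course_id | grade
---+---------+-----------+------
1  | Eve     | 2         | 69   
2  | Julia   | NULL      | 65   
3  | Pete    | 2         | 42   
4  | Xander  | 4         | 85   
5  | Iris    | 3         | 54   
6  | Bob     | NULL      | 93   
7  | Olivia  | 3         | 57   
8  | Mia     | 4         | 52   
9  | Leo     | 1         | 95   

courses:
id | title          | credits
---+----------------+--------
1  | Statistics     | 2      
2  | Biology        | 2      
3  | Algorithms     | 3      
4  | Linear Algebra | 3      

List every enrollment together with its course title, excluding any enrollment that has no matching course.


INNER JOIN keeps only enrollments rows whose course_id matches an id in courses. Walk through each enrollment:
  - enrollment 1 (Eve): course_id=2 -> matches Biology
  - enrollment 2 (Julia): course_id=NULL, no match -> dropped
  - enrollment 3 (Pete): course_id=2 -> matches Biology
  - enrollment 4 (Xander): course_id=4 -> matches Linear Algebra
  - enrollment 5 (Iris): course_id=3 -> matches Algorithms
  - enrollment 6 (Bob): course_id=NULL, no match -> dropped
  - enrollment 7 (Olivia): course_id=3 -> matches Algorithms
  - enrollment 8 (Mia): course_id=4 -> matches Linear Algebra
  - enrollment 9 (Leo): course_id=1 -> matches Statistics
So 2 of 9 rows are dropped.

SQL:
SELECT a.student, b.title AS course
FROM enrollments a
INNER JOIN courses b ON a.course_id = b.id

Result:
student | course        
--------+---------------
Eve     | Biology       
Pete    | Biology       
Xander  | Linear Algebra
Iris    | Algorithms    
Olivia  | Algorithms    
Mia     | Linear Algebra
Leo     | Statistics    


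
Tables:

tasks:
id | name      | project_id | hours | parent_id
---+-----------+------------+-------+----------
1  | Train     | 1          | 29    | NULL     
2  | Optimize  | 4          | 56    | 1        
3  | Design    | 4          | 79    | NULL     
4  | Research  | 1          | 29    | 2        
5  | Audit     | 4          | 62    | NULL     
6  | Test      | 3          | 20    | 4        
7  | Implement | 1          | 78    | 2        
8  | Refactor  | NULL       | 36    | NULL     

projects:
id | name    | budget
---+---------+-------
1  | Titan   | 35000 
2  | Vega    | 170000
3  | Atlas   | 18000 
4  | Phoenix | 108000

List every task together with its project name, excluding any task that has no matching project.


INNER JOIN keeps only tasks rows whose project_id matches an id in projects. Walk through each task:
  - task 1 (Train): project_id=1 -> matches Titan
  - task 2 (Optimize): project_id=4 -> matches Phoenix
  - task 3 (Design): project_id=4 -> matches Phoenix
  - task 4 (Research): project_id=1 -> matches Titan
  - task 5 (Audit): project_id=4 -> matches Phoenix
  - task 6 (Test): project_id=3 -> matches Atlas
  - task 7 (Implement): project_id=1 -> matches Titan
  - task 8 (Refactor): project_id=NULL, no match -> dropped
So 1 of 8 rows is dropped.

SQL:
SELECT a.name, b.name AS project
FROM tasks a
INNER JOIN projects b ON a.project_id = b.id

Result:
name      | project
----------+--------
Train     | Titan  
Optimize  | Phoenix
Design    | Phoenix
Research  | Titan  
Audit     | Phoenix
Test      | Atlas  
Implement | Titan  


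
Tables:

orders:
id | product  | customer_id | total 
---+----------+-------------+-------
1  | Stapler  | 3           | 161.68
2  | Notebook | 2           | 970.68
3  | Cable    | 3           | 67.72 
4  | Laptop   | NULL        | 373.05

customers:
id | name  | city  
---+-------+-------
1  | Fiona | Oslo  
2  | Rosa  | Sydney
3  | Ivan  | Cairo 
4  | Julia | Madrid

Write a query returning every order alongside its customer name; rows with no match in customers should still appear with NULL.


LEFT JOIN keeps every row from orders (the left table); where customer_id has no match in customers, the customer columns become NULL. Walk through each order:
  - order 1 (Stapler): customer_id=3 -> matches Ivan
  - order 2 (Notebook): customer_id=2 -> matches Rosa
  - order 3 (Cable): customer_id=3 -> matches Ivan
  - order 4 (Laptop): customer_id=NULL, no match -> kept with NULL
All 4 rows appear; 1 has NULL customer.

SQL:
SELECT a.product, b.name AS customer
FROM orders a
LEFT JOIN customers b ON a.customer_id = b.id

Result:
product  | customer
---------+---------
Stapler  | Ivan    
Notebook | Rosa    
Cable    | Ivan    
Laptop   | NULL    


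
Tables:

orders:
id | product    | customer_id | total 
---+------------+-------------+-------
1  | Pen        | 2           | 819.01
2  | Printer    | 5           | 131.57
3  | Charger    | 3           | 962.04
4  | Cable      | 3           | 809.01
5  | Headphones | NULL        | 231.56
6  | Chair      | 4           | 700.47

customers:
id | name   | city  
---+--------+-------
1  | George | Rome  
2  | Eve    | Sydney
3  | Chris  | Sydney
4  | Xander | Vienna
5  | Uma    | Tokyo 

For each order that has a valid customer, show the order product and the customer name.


INNER JOIN keeps only orders rows whose customer_id matches an id in customers. Walk through each order:
  - order 1 (Pen): customer_id=2 -> matches Eve
  - order 2 (Printer): customer_id=5 -> matches Uma
  - order 3 (Charger): customer_id=3 -> matches Chris
  - order 4 (Cable): customer_id=3 -> matches Chris
  - order 5 (Headphones): customer_id=NULL, no match -> dropped
  - order 6 (Chair): customer_id=4 -> matches Xander
So 1 of 6 rows is dropped.

SQL:
SELECT a.product, b.name AS customer
FROM orders a
INNER JOIN customers b ON a.customer_id = b.id

Result:
product | customer
--------+---------
Pen     | Eve     
Printer | Uma     
Charger | Chris   
Cable   | Chris   
Chair   | Xander  


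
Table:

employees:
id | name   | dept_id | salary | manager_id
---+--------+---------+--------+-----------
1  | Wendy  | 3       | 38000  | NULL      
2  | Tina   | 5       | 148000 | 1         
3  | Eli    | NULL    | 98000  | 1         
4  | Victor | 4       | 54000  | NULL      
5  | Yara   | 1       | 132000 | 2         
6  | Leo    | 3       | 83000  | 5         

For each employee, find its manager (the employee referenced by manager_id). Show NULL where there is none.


This is a self-join: employees is joined to a second copy of itself, matching each row's manager_id to another row's id. Use LEFT JOIN so rows with manager_id=NULL are kept.
  - employee 1 (Wendy): manager_id=NULL -> NULL
  - employee 2 (Tina): manager_id=1 -> Wendy
  - employee 3 (Eli): manager_id=1 -> Wendy
  - employee 4 (Victor): manager_id=NULL -> NULL
  - employee 5 (Yara): manager_id=2 -> Tina
  - employee 6 (Leo): manager_id=5 -> Yara

SQL:
SELECT a.name AS item, b.name AS manager
FROM employees a
LEFT JOIN employees b ON a.manager_id = b.id

Result:
item   | manager
-------+--------
Wendy  | NULL   
Tina   | Wendy  
Eli    | Wendy  
Victor | NULL   
Yara   | Tina   
Leo    | Yara   


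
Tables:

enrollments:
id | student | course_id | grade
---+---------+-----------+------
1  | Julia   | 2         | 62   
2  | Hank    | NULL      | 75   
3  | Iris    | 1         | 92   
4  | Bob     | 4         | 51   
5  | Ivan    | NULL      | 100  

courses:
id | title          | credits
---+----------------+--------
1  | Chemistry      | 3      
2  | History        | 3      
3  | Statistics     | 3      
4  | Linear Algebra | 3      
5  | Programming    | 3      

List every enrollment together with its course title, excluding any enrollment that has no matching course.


INNER JOIN keeps only enrollments rows whose course_id matches an id in courses. Walk through each enrollment:
  - enrollment 1 (Julia): course_id=2 -> matches History
  - enrollment 2 (Hank): course_id=NULL, no match -> dropped
  - enrollment 3 (Iris): course_id=1 -> matches Chemistry
  - enrollment 4 (Bob): course_id=4 -> matches Linear Algebra
  - enrollment 5 (Ivan): course_id=NULL, no match -> dropped
So 2 of 5 rows are dropped.

SQL:
SELECT a.student, b.title AS course
FROM enrollments a
INNER JOIN courses b ON a.course_id = b.id

Result:
student | course        
--------+---------------
Julia   | History       
Iris    | Chemistry     
Bob     | Linear Algebra


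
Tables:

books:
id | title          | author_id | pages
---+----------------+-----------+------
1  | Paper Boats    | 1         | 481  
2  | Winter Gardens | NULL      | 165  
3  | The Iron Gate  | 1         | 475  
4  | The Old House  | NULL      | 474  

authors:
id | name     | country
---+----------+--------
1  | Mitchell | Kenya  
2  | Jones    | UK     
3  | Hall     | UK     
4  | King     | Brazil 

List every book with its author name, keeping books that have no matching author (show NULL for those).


LEFT JOIN keeps every row from books (the left table); where author_id has no match in authors, the author columns become NULL. Walk through each book:
  - book 1 (Paper Boats): author_id=1 -> matches Mitchell
  - book 2 (Winter Gardens): author_id=NULL, no match -> kept with NULL
  - book 3 (The Iron Gate): author_id=1 -> matches Mitchell
  - book 4 (The Old House): author_id=NULL, no match -> kept with NULL
All 4 rows appear; 2 have NULL author.

SQL:
SELECT a.title, b.name AS author
FROM books a
LEFT JOIN authors b ON a.author_id = b.id

Result:
title          | author  
---------------+---------
Paper Boats    | Mitchell
Winter Gardens | NULL    
The Iron Gate  | Mitchell
The Old House  | NULL    


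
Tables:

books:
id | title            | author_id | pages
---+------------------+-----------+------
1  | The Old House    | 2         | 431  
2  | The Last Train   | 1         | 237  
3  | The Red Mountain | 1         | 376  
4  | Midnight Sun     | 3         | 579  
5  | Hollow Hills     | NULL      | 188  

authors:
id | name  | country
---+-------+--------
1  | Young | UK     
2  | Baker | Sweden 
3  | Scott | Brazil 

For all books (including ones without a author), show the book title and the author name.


LEFT JOIN keeps every row from books (the left table); where author_id has no match in authors, the author columns become NULL. Walk through each book:
  - book 1 (The Old House): author_id=2 -> matches Baker
  - book 2 (The Last Train): author_id=1 -> matches Young
  - book 3 (The Red Mountain): author_id=1 -> matches Young
  - book 4 (Midnight Sun): author_id=3 -> matches Scott
  - book 5 (Hollow Hills): author_id=NULL, no match -> kept with NULL
All 5 rows appear; 1 has NULL author.

SQL:
SELECT a.title, b.name AS author
FROM books a
LEFT JOIN authors b ON a.author_id = b.id

Result:
title            | author
-----------------+-------
The Old House    | Baker 
The Last Train   | Young 
The Red Mountain | Young 
Midnight Sun     | Scott 
Hollow Hills     | NULL  


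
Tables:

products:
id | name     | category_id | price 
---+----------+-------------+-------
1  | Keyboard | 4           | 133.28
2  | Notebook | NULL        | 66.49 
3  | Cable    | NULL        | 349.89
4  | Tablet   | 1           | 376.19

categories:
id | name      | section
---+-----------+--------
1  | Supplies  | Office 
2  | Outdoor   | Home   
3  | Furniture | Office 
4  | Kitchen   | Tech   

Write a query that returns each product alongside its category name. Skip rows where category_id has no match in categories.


INNER JOIN keeps only products rows whose category_id matches an id in categories. Walk through each product:
  - product 1 (Keyboard): category_id=4 -> matches Kitchen
  - product 2 (Notebook): category_id=NULL, no match -> dropped
  - product 3 (Cable): category_id=NULL, no match -> dropped
  - product 4 (Tablet): category_id=1 -> matches Supplies
So 2 of 4 rows are dropped.

SQL:
SELECT a.name, b.name AS category
FROM products a
INNER JOIN categories b ON a.category_id = b.id

Result:
name     | category
---------+---------
Keyboard | Kitchen 
Tablet   | Supplies


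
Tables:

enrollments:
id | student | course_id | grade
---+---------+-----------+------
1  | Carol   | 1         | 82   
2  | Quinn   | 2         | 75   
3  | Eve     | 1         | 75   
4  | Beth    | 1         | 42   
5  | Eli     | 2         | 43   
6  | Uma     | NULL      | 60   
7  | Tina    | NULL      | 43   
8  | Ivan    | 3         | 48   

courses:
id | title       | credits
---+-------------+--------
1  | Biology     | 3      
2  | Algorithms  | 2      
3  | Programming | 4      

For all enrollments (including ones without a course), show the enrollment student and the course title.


LEFT JOIN keeps every row from enrollments (the left table); where course_id has no match in courses, the course columns become NULL. Walk through each enrollment:
  - enrollment 1 (Carol): course_id=1 -> matches Biology
  - enrollment 2 (Quinn): course_id=2 -> matches Algorithms
  - enrollment 3 (Eve): course_id=1 -> matches Biology
  - enrollment 4 (Beth): course_id=1 -> matches Biology
  - enrollment 5 (Eli): course_id=2 -> matches Algorithms
  - enrollment 6 (Uma): course_id=NULL, no match -> kept with NULL
  - enrollment 7 (Tina): course_id=NULL, no match -> kept with NULL
  - enrollment 8 (Ivan): course_id=3 -> matches Programming
All 8 rows appear; 2 have NULL course.

SQL:
SELECT a.student, b.title AS course
FROM enrollments a
LEFT JOIN courses b ON a.course_id = b.id

Result:
student | course     
--------+------------
Carol   | Biology    
Quinn   | Algorithms 
Eve     | Biology    
Beth    | Biology    
Eli     | Algorithms 
Uma     | NULL       
Tina    | NULL       
Ivan    | Programming


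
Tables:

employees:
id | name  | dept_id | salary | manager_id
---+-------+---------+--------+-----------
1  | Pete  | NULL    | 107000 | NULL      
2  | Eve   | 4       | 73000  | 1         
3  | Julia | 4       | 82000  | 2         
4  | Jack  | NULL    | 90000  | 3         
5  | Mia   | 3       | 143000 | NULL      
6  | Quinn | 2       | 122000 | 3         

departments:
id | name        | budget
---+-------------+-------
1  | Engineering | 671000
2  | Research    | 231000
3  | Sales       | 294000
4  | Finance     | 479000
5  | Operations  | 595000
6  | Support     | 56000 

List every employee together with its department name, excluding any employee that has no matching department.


INNER JOIN keeps only employees rows whose dept_id matches an id in departments. Walk through each employee:
  - employee 1 (Pete): dept_id=NULL, no match -> dropped
  - employee 2 (Eve): dept_id=4 -> matches Finance
  - employee 3 (Julia): dept_id=4 -> matches Finance
  - employee 4 (Jack): dept_id=NULL, no match -> dropped
  - employee 5 (Mia): dept_id=3 -> matches Sales
  - employee 6 (Quinn): dept_id=2 -> matches Research
So 2 of 6 rows are dropped.

SQL:
SELECT a.name, b.name AS department
FROM employees a
INNER JOIN departments b ON a.dept_id = b.id

Result:
name  | department
------+-----------
Eve   | Finance   
Julia | Finance   
Mia   | Sales     
Quinn | Research  


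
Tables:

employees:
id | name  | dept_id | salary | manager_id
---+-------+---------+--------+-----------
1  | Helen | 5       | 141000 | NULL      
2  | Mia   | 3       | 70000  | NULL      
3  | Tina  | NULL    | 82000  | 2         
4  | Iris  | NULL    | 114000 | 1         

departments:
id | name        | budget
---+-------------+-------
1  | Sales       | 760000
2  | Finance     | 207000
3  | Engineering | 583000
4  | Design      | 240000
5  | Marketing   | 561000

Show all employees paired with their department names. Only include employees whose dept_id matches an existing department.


INNER JOIN keeps only employees rows whose dept_id matches an id in departments. Walk through each employee:
  - employee 1 (Helen): dept_id=5 -> matches Marketing
  - employee 2 (Mia): dept_id=3 -> matches Engineering
  - employee 3 (Tina): dept_id=NULL, no match -> dropped
  - employee 4 (Iris): dept_id=NULL, no match -> dropped
So 2 of 4 rows are dropped.

SQL:
SELECT a.name, b.name AS department
FROM employees a
INNER JOIN departments b ON a.dept_id = b.id

Result:
name  | department 
------+------------
Helen | Marketing  
Mia   | Engineering


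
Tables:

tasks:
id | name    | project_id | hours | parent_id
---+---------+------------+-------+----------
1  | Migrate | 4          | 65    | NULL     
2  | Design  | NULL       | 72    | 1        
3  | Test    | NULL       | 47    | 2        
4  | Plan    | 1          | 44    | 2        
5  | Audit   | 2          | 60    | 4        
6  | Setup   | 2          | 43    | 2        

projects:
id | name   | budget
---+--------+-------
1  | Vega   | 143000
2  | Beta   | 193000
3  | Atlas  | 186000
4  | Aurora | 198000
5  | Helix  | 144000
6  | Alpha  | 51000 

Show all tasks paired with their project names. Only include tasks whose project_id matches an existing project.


INNER JOIN keeps only tasks rows whose project_id matches an id in projects. Walk through each task:
  - task 1 (Migrate): project_id=4 -> matches Aurora
  - task 2 (Design): project_id=NULL, no match -> dropped
  - task 3 (Test): project_id=NULL, no match -> dropped
  - task 4 (Plan): project_id=1 -> matches Vega
  - task 5 (Audit): project_id=2 -> matches Beta
  - task 6 (Setup): project_id=2 -> matches Beta
So 2 of 6 rows are dropped.

SQL:
SELECT a.name, b.name AS project
FROM tasks a
INNER JOIN projects b ON a.project_id = b.id

Result:
name    | project
--------+--------
Migrate | Aurora 
Plan    | Vega   
Audit   | Beta   
Setup   | Beta   


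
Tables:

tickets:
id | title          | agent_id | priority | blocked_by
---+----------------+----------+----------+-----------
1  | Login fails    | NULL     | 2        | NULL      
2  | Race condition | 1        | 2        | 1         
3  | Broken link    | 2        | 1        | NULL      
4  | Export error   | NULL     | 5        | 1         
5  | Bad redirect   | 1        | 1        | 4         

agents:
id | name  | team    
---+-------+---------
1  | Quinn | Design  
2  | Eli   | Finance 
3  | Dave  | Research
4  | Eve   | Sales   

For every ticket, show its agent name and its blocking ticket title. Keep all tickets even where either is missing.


Two LEFT JOINs from the same base table tickets: one to agents via agent_id, one to tickets itself via blocked_by. Both are LEFT so every ticket is preserved.
Match against agents:
  - ticket 1 (Login fails): agent_id=NULL, no match -> kept with NULL
  - ticket 2 (Race condition): agent_id=1 -> matches Quinn
  - ticket 3 (Broken link): agent_id=2 -> matches Eli
  - ticket 4 (Export error): agent_id=NULL, no match -> kept with NULL
  - ticket 5 (Bad redirect): agent_id=1 -> matches Quinn
Match against tickets (self):
  - ticket 1 (Login fails): blocked_by=NULL -> NULL
  - ticket 2 (Race condition): blocked_by=1 -> Login fails
  - ticket 3 (Broken link): blocked_by=NULL -> NULL
  - ticket 4 (Export error): blocked_by=1 -> Login fails
  - ticket 5 (Bad redirect): blocked_by=4 -> Export error

SQL:
SELECT a.title, b.name AS agent, c.title AS blocked_by
FROM tickets a
LEFT JOIN agents b ON a.agent_id = b.id
LEFT JOIN tickets c ON a.blocked_by = c.id

Result:
title          | agent | blocked_by  
---------------+-------+-------------
Login fails    | NULL  | NULL        
Race condition | Quinn | Login fails 
Broken link    | Eli   | NULL        
Export error   | NULL  | Login fails 
Bad redirect   | Quinn | Export error


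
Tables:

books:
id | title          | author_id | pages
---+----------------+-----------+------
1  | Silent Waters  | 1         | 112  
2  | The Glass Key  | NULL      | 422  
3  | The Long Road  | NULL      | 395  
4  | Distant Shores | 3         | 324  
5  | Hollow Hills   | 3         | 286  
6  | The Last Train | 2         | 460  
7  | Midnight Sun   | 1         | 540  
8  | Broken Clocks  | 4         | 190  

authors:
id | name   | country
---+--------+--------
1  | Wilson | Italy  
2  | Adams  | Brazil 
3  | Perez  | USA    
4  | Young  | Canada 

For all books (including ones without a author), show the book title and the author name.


LEFT JOIN keeps every row from books (the left table); where author_id has no match in authors, the author columns become NULL. Walk through each book:
  - book 1 (Silent Waters): author_id=1 -> matches Wilson
  - book 2 (The Glass Key): author_id=NULL, no match -> kept with NULL
  - book 3 (The Long Road): author_id=NULL, no match -> kept with NULL
  - book 4 (Distant Shores): author_id=3 -> matches Perez
  - book 5 (Hollow Hills): author_id=3 -> matches Perez
  - book 6 (The Last Train): author_id=2 -> matches Adams
  - book 7 (Midnight Sun): author_id=1 -> matches Wilson
  - book 8 (Broken Clocks): author_id=4 -> matches Young
All 8 rows appear; 2 have NULL author.

SQL:
SELECT a.title, b.name AS author
FROM books a
LEFT JOIN authors b ON a.author_id = b.id

Result:
title          | author
---------------+-------
Silent Waters  | Wilson
The Glass Key  | NULL  
The Long Road  | NULL  
Distant Shores | Perez 
Hollow Hills   | Perez 
The Last Train | Adams 
Midnight Sun   | Wilson
Broken Clocks  | Young 


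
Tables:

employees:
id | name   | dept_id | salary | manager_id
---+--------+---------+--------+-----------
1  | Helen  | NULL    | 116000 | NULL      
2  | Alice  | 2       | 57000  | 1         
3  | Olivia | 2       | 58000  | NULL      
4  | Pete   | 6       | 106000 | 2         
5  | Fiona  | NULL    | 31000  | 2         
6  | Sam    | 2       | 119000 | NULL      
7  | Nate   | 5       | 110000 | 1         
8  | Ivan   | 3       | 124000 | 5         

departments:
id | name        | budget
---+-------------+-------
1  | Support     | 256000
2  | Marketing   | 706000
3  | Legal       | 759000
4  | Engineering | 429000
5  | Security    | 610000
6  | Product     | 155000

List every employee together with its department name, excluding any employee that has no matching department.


INNER JOIN keeps only employees rows whose dept_id matches an id in departments. Walk through each employee:
  - employee 1 (Helen): dept_id=NULL, no match -> dropped
  - employee 2 (Alice): dept_id=2 -> matches Marketing
  - employee 3 (Olivia): dept_id=2 -> matches Marketing
  - employee 4 (Pete): dept_id=6 -> matches Product
  - employee 5 (Fiona): dept_id=NULL, no match -> dropped
  - employee 6 (Sam): dept_id=2 -> matches Marketing
  - employee 7 (Nate): dept_id=5 -> matches Security
  - employee 8 (Ivan): dept_id=3 -> matches Legal
So 2 of 8 rows are dropped.

SQL:
SELECT a.name, b.name AS department
FROM employees a
INNER JOIN departments b ON a.dept_id = b.id

Result:
name   | department
-------+-----------
Alice  | Marketing 
Olivia | Marketing 
Pete   | Product   
Sam    | Marketing 
Nate   | Security  
Ivan   | Legal     


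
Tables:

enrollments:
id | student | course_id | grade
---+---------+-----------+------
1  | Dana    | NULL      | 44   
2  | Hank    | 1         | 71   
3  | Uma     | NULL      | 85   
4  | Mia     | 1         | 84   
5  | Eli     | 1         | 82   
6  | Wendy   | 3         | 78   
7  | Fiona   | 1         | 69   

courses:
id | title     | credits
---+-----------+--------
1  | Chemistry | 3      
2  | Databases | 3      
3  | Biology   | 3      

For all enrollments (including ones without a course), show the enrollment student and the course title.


LEFT JOIN keeps every row from enrollments (the left table); where course_id has no match in courses, the course columns become NULL. Walk through each enrollment:
  - enrollment 1 (Dana): course_id=NULL, no match -> kept with NULL
  - enrollment 2 (Hank): course_id=1 -> matches Chemistry
  - enrollment 3 (Uma): course_id=NULL, no match -> kept with NULL
  - enrollment 4 (Mia): course_id=1 -> matches Chemistry
  - enrollment 5 (Eli): course_id=1 -> matches Chemistry
  - enrollment 6 (Wendy): course_id=3 -> matches Biology
  - enrollment 7 (Fiona): course_id=1 -> matches Chemistry
All 7 rows appear; 2 have NULL course.

SQL:
SELECT a.student, b.title AS course
FROM enrollments a
LEFT JOIN courses b ON a.course_id = b.id

Result:
student | course   
--------+----------
Dana    | NULL     
Hank    | Chemistry
Uma     | NULL     
Mia     | Chemistry
Eli     | Chemistry
Wendy   | Biology  
Fiona   | Chemistry


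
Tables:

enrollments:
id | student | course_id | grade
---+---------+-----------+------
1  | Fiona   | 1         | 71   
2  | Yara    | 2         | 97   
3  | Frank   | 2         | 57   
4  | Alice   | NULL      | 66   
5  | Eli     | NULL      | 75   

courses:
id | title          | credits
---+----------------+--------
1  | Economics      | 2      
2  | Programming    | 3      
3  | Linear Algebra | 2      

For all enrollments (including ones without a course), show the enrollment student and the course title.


LEFT JOIN keeps every row from enrollments (the left table); where course_id has no match in courses, the course columns become NULL. Walk through each enrollment:
  - enrollment 1 (Fiona): course_id=1 -> matches Economics
  - enrollment 2 (Yara): course_id=2 -> matches Programming
  - enrollment 3 (Frank): course_id=2 -> matches Programming
  - enrollment 4 (Alice): course_id=NULL, no match -> kept with NULL
  - enrollment 5 (Eli): course_id=NULL, no match -> kept with NULL
All 5 rows appear; 2 have NULL course.

SQL:
SELECT a.student, b.title AS course
FROM enrollments a
LEFT JOIN courses b ON a.course_id = b.id

Result:
student | course     
--------+------------
Fiona   | Economics  
Yara    | Programming
Frank   | Programming
Alice   | NULL       
Eli     | NULL       


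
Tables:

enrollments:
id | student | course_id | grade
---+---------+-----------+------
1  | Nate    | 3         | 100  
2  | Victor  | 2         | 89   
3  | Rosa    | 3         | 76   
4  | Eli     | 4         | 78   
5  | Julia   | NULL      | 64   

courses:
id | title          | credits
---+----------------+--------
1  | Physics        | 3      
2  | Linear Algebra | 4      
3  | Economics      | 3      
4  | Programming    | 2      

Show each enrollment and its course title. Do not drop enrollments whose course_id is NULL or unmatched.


LEFT JOIN keeps every row from enrollments (the left table); where course_id has no match in courses, the course columns become NULL. Walk through each enrollment:
  - enrollment 1 (Nate): course_id=3 -> matches Economics
  - enrollment 2 (Victor): course_id=2 -> matches Linear Algebra
  - enrollment 3 (Rosa): course_id=3 -> matches Economics
  - enrollment 4 (Eli): course_id=4 -> matches Programming
  - enrollment 5 (Julia): course_id=NULL, no match -> kept with NULL
All 5 rows appear; 1 has NULL course.

SQL:
SELECT a.student, b.title AS course
FROM enrollments a
LEFT JOIN courses b ON a.course_id = b.id

Result:
student | course        
--------+---------------
Nate    | Economics     
Victor  | Linear Algebra
Rosa    | Economics     
Eli     | Programming   
Julia   | NULL          


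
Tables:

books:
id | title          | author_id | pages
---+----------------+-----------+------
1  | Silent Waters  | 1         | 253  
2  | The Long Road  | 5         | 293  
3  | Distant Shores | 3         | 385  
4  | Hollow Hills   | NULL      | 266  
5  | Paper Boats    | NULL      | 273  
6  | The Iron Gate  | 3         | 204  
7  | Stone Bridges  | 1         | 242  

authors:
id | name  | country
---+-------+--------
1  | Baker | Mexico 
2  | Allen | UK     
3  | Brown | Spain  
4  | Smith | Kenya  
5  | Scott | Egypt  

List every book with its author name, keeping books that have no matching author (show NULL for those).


LEFT JOIN keeps every row from books (the left table); where author_id has no match in authors, the author columns become NULL. Walk through each book:
  - book 1 (Silent Waters): author_id=1 -> matches Baker
  - book 2 (The Long Road): author_id=5 -> matches Scott
  - book 3 (Distant Shores): author_id=3 -> matches Brown
  - book 4 (Hollow Hills): author_id=NULL, no match -> kept with NULL
  - book 5 (Paper Boats): author_id=NULL, no match -> kept with NULL
  - book 6 (The Iron Gate): author_id=3 -> matches Brown
  - book 7 (Stone Bridges): author_id=1 -> matches Baker
All 7 rows appear; 2 have NULL author.

SQL:
SELECT a.title, b.name AS author
FROM books a
LEFT JOIN authors b ON a.author_id = b.id

Result:
title          | author
---------------+-------
Silent Waters  | Baker 
The Long Road  | Scott 
Distant Shores | Brown 
Hollow Hills   | NULL  
Paper Boats    | NULL  
The Iron Gate  | Brown 
Stone Bridges  | Baker 


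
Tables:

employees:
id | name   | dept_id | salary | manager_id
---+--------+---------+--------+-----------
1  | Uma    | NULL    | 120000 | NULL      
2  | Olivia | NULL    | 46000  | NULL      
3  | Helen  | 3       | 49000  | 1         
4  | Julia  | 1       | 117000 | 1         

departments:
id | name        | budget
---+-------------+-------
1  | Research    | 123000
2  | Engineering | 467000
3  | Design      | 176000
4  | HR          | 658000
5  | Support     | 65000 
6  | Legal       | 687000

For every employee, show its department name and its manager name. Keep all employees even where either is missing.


Two LEFT JOINs from the same base table employees: one to departments via dept_id, one to employees itself via manager_id. Both are LEFT so every employee is preserved.
Match against departments:
  - employee 1 (Uma): dept_id=NULL, no match -> kept with NULL
  - employee 2 (Olivia): dept_id=NULL, no match -> kept with NULL
  - employee 3 (Helen): dept_id=3 -> matches Design
  - employee 4 (Julia): dept_id=1 -> matches Research
Match against employees (self):
  - employee 1 (Uma): manager_id=NULL -> NULL
  - employee 2 (Olivia): manager_id=NULL -> NULL
  - employee 3 (Helen): manager_id=1 -> Uma
  - employee 4 (Julia): manager_id=1 -> Uma

SQL:
SELECT a.name, b.name AS department, c.name AS manager
FROM employees a
LEFT JOIN departments b ON a.dept_id = b.id
LEFT JOIN employees c ON a.manager_id = c.id

Result:
name   | department | manager
-------+------------+--------
Uma    | NULL       | NULL   
Olivia | NULL       | NULL   
Helen  | Design     | Uma    
Julia  | Research   | Uma    


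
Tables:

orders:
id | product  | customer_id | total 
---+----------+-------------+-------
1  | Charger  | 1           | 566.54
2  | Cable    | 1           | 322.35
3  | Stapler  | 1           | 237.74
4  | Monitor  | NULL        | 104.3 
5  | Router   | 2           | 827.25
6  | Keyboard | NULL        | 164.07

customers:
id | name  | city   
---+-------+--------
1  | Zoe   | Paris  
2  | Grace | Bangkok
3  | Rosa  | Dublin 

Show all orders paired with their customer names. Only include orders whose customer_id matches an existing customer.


INNER JOIN keeps only orders rows whose customer_id matches an id in customers. Walk through each order:
  - order 1 (Charger): customer_id=1 -> matches Zoe
  - order 2 (Cable): customer_id=1 -> matches Zoe
  - order 3 (Stapler): customer_id=1 -> matches Zoe
  - order 4 (Monitor): customer_id=NULL, no match -> dropped
  - order 5 (Router): customer_id=2 -> matches Grace
  - order 6 (Keyboard): customer_id=NULL, no match -> dropped
So 2 of 6 rows are dropped.

SQL:
SELECT a.product, b.name AS customer
FROM orders a
INNER JOIN customers b ON a.customer_id = b.id

Result:
product | customer
--------+---------
Charger | Zoe     
Cable   | Zoe     
Stapler | Zoe     
Router  | Grace   


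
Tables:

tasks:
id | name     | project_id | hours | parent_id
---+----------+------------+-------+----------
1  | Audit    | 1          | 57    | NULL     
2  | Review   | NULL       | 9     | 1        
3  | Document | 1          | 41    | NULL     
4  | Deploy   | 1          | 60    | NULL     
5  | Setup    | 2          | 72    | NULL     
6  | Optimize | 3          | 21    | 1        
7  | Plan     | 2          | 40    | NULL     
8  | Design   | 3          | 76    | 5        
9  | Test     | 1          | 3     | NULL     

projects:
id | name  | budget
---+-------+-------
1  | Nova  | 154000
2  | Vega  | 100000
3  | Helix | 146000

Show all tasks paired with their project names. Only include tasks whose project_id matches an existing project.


INNER JOIN keeps only tasks rows whose project_id matches an id in projects. Walk through each task:
  - task 1 (Audit): project_id=1 -> matches Nova
  - task 2 (Review): project_id=NULL, no match -> dropped
  - task 3 (Document): project_id=1 -> matches Nova
  - task 4 (Deploy): project_id=1 -> matches Nova
  - task 5 (Setup): project_id=2 -> matches Vega
  - task 6 (Optimize): project_id=3 -> matches Helix
  - task 7 (Plan): project_id=2 -> matches Vega
  - task 8 (Design): project_id=3 -> matches Helix
  - task 9 (Test): project_id=1 -> matches Nova
So 1 of 9 rows is dropped.

SQL:
SELECT a.name, b.name AS project
FROM tasks a
INNER JOIN projects b ON a.project_id = b.id

Result:
name     | project
---------+--------
Audit    | Nova   
Document | Nova   
Deploy   | Nova   
Setup    | Vega   
Optimize | Helix  
Plan     | Vega   
Design   | Helix  
Test     | Nova   


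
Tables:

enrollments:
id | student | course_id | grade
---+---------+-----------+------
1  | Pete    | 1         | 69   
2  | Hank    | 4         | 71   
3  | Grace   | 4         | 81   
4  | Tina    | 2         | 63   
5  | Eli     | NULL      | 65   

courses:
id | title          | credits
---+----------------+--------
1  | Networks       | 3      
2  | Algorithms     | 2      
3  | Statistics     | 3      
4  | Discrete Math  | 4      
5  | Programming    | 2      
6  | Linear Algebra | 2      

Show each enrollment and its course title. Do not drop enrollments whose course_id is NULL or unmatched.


LEFT JOIN keeps every row from enrollments (the left table); where course_id has no match in courses, the course columns become NULL. Walk through each enrollment:
  - enrollment 1 (Pete): course_id=1 -> matches Networks
  - enrollment 2 (Hank): course_id=4 -> matches Discrete Math
  - enrollment 3 (Grace): course_id=4 -> matches Discrete Math
  - enrollment 4 (Tina): course_id=2 -> matches Algorithms
  - enrollment 5 (Eli): course_id=NULL, no match -> kept with NULL
All 5 rows appear; 1 has NULL course.

SQL:
SELECT a.student, b.title AS course
FROM enrollments a
LEFT JOIN courses b ON a.course_id = b.id

Result:
student | course       
--------+--------------
Pete    | Networks     
Hank    | Discrete Math
Grace   | Discrete Math
Tina    | Algorithms   
Eli     | NULL         


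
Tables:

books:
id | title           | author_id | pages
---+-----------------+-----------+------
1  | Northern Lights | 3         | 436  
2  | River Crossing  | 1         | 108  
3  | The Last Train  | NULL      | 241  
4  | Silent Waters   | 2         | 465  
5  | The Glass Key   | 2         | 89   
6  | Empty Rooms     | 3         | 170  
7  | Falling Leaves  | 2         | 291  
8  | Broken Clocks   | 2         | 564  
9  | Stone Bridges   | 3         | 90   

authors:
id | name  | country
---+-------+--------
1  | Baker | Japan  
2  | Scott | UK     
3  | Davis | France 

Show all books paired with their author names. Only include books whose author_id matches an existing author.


INNER JOIN keeps only books rows whose author_id matches an id in authors. Walk through each book:
  - book 1 (Northern Lights): author_id=3 -> matches Davis
  - book 2 (River Crossing): author_id=1 -> matches Baker
  - book 3 (The Last Train): author_id=NULL, no match -> dropped
  - book 4 (Silent Waters): author_id=2 -> matches Scott
  - book 5 (The Glass Key): author_id=2 -> matches Scott
  - book 6 (Empty Rooms): author_id=3 -> matches Davis
  - book 7 (Falling Leaves): author_id=2 -> matches Scott
  - book 8 (Broken Clocks): author_id=2 -> matches Scott
  - book 9 (Stone Bridges): author_id=3 -> matches Davis
So 1 of 9 rows is dropped.

SQL:
SELECT a.title, b.name AS author
FROM books a
INNER JOIN authors b ON a.author_id = b.id

Result:
title           | author
----------------+-------
Northern Lights | Davis 
River Crossing  | Baker 
Silent Waters   | Scott 
The Glass Key   | Scott 
Empty Rooms     | Davis 
Falling Leaves  | Scott 
Broken Clocks   | Scott 
Stone Bridges   | Davis 


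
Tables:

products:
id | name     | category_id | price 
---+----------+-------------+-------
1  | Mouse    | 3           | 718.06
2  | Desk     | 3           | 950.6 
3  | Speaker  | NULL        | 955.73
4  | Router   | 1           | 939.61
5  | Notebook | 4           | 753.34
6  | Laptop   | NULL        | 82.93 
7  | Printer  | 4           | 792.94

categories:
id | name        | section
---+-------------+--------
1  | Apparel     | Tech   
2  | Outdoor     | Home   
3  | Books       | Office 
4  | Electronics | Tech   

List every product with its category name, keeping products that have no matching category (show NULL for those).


LEFT JOIN keeps every row from products (the left table); where category_id has no match in categories, the category columns become NULL. Walk through each product:
  - product 1 (Mouse): category_id=3 -> matches Books
  - product 2 (Desk): category_id=3 -> matches Books
  - product 3 (Speaker): category_id=NULL, no match -> kept with NULL
  - product 4 (Router): category_id=1 -> matches Apparel
  - product 5 (Notebook): category_id=4 -> matches Electronics
  - product 6 (Laptop): category_id=NULL, no match -> kept with NULL
  - product 7 (Printer): category_id=4 -> matches Electronics
All 7 rows appear; 2 have NULL category.

SQL:
SELECT a.name, b.name AS category
FROM products a
LEFT JOIN categories b ON a.category_id = b.id

Result:
name     | category   
---------+------------
Mouse    | Books      
Desk     | Books      
Speaker  | NULL       
Router   | Apparel    
Notebook | Electronics
Laptop   | NULL       
Printer  | Electronics
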